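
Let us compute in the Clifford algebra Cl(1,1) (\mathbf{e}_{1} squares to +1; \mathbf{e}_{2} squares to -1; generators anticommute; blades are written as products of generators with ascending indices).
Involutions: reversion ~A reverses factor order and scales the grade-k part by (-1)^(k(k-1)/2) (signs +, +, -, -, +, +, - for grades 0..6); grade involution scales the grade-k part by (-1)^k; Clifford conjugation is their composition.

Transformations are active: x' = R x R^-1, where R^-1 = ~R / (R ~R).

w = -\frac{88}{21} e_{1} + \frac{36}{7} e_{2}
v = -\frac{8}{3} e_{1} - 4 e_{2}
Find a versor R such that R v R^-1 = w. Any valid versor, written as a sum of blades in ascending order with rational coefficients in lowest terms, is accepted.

The midline construction: v and w both square to -\frac{80}{9}, so reflecting in their sum -\frac{48}{7} e_{1} + \frac{8}{7} e_{2} exchanges them.
Answer: -\frac{48}{7} e_{1} + \frac{8}{7} e_{2}


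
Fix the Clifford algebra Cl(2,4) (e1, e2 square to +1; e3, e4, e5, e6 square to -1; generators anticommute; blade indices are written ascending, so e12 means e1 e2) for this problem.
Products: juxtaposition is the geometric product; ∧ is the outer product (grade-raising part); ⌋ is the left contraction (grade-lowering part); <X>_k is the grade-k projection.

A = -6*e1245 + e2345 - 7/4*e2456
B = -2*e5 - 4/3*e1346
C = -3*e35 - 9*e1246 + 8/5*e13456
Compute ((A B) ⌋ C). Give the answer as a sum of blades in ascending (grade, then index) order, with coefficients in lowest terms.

step 1: -12*e124 + 2*e234 + 7/2*e246 - 7/3*e1235 + 4/3*e1256 - 8*e2356
step 2: -63/2*e1 + 108*e6
Answer: -63/2*e1 + 108*e6


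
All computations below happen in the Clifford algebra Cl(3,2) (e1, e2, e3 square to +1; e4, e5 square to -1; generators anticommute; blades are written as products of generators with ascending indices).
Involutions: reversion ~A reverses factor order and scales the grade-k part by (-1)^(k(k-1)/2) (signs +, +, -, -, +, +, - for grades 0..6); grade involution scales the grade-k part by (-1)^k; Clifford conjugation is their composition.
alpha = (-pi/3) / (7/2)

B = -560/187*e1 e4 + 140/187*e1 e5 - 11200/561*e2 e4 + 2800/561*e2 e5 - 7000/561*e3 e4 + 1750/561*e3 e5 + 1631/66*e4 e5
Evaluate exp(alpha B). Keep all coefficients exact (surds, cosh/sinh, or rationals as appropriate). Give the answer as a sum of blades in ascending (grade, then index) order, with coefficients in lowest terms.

B^2 term by term: the squares give (-560/187)^2*(e1 e4)^2 + (140/187)^2*(e1 e5)^2 + (-11200/561)^2*(e2 e4)^2 + (2800/561)^2*(e2 e5)^2 + (-7000/561)^2*(e3 e4)^2 + (1750/561)^2*(e3 e5)^2 + (1631/66)^2*(e4 e5)^2 = 313600/34969*(+1) + 19600/34969*(+1) + 125440000/314721*(+1) + 7840000/314721*(+1) + 49000000/314721*(+1) + 3062500/314721*(+1) + 2660161/4356*(-1) = -49/4 (each basis 2-blade squares to minus the product of its generators' squares); cross terms between blades sharing an index anticommute and cancel; the commuting (index-disjoint) pairs give grade-4 terms 2*c*c'*(blade product), which cancel blade by blade — e1 e2 e4 e5: 3136000/104907 - 3136000/104907 = 0; e1 e3 e4 e5: 1960000/104907 - 1960000/104907 = 0; e2 e3 e4 e5: 39200000/314721 - 39200000/314721 = 0 — confirming B is simple. So B^2 = -49/4.
B^2 = -49/4 — the series telescopes trigonometrically here: l = 7/2, alpha*l = -pi/3, so exp(alpha B) = cos(-pi/3) + (sin(-pi/3)/(7/2))*B = 1/2 + (-sqrt(3)/7)*B.
Answer: 1/2 + 80*sqrt(3)/187*e1 e4 - 20*sqrt(3)/187*e1 e5 + 1600*sqrt(3)/561*e2 e4 - 400*sqrt(3)/561*e2 e5 + 1000*sqrt(3)/561*e3 e4 - 250*sqrt(3)/561*e3 e5 - 233*sqrt(3)/66*e4 e5


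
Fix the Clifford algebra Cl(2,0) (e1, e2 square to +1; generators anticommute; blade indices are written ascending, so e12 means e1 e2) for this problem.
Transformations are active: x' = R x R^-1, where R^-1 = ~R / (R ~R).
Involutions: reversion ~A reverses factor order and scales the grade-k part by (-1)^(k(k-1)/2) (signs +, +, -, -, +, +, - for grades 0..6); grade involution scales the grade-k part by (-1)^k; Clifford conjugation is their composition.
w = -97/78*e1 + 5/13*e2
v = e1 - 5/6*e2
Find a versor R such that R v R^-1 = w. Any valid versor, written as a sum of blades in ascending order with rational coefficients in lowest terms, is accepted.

Take R = v + w = -19/78*e1 - 35/78*e2. Because q(v) = q(w) = 61/36, conjugation by R sends v exactly to w.
Answer: -19/78*e1 - 35/78*e2


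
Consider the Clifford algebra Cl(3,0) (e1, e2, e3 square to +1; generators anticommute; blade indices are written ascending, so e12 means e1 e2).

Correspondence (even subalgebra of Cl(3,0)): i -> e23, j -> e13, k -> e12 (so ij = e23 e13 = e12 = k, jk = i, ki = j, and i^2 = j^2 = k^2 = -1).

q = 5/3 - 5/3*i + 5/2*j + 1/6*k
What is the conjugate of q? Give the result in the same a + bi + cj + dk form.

In blades: q = 5/3 + 1/6*e12 + 5/2*e13 - 5/3*e23.
Quaternion conjugation is reversion on the even subalgebra: the scalar is fixed and every grade-2 blade flips sign, giving 5/3 - 1/6*e12 - 5/2*e13 + 5/3*e23; translating back:
Answer: 5/3 + 5/3*i - 5/2*j - 1/6*k


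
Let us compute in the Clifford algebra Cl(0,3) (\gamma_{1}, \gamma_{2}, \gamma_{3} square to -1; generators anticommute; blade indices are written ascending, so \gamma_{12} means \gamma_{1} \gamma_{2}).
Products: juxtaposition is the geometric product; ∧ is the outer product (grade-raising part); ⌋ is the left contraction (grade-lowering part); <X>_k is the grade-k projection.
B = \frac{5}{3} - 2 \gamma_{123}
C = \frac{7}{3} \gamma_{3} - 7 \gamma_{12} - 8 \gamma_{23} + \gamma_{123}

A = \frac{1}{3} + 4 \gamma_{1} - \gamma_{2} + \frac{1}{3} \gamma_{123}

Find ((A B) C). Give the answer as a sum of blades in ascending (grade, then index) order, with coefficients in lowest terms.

step 1: -\frac{1}{9} + \frac{20}{3} \gamma_{1} - \frac{5}{3} \gamma_{2} + 2 \gamma_{13} + 8 \gamma_{23} - \frac{1}{9} \gamma_{123}
step 2: \frac{575}{9} - \frac{17}{9} \gamma_{1} + 30 \gamma_{2} - \frac{388}{27} \gamma_{3} - \frac{404}{27} \gamma_{12} - \frac{379}{9} \gamma_{13} + \frac{13}{3} \gamma_{23} - \frac{481}{9} \gamma_{123}
Answer: \frac{575}{9} - \frac{17}{9} \gamma_{1} + 30 \gamma_{2} - \frac{388}{27} \gamma_{3} - \frac{404}{27} \gamma_{12} - \frac{379}{9} \gamma_{13} + \frac{13}{3} \gamma_{23} - \frac{481}{9} \gamma_{123}


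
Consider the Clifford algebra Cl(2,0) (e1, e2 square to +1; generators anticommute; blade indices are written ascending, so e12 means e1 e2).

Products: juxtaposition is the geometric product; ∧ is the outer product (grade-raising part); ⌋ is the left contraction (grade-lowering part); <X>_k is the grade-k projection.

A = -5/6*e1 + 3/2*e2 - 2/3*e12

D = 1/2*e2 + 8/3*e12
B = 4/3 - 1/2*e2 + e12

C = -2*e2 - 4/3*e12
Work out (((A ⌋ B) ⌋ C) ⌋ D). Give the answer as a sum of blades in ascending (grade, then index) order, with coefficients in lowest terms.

step 1: -1/12 - 3/2*e1 - 5/6*e2
step 2: 5/3 - 10/9*e1 + 13/6*e2 + 1/9*e12
step 3: 85/108 - 52/9*e1 - 115/54*e2 + 40/9*e12
Answer: 85/108 - 52/9*e1 - 115/54*e2 + 40/9*e12


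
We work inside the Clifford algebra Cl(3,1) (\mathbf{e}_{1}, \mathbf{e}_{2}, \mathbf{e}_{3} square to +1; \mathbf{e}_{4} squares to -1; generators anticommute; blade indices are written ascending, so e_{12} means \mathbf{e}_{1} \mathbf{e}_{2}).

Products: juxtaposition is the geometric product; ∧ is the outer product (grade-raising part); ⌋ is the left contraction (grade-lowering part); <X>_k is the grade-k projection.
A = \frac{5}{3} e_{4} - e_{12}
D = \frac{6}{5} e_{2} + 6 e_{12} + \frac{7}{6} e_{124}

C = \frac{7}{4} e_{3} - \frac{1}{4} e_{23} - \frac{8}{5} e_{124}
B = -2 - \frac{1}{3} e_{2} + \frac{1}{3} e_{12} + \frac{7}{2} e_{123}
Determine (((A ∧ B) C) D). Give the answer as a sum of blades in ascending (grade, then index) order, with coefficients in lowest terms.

step 1: -\frac{10}{3} e_{4} + 2 e_{12} + \frac{5}{9} e_{24} + \frac{5}{9} e_{124} - \frac{35}{6} e_{1234}
step 2: -\frac{8}{9} - \frac{8}{9} e_{1} + \frac{28}{3} e_{3} + \frac{16}{5} e_{4} - \frac{16}{3} e_{12} - \frac{1}{2} e_{13} - \frac{35}{24} e_{14} + \frac{205}{36} e_{34} + \frac{7}{2} e_{123} + \frac{245}{24} e_{124} - \frac{5}{36} e_{134} - \frac{5}{36} e_{234} - \frac{35}{36} e_{1234}
step 3: \frac{6323}{144} - \frac{32}{5} e_{1} - \frac{3383}{720} e_{2} - \frac{4781}{216} e_{3} - \frac{1981}{36} e_{4} - \frac{152}{15} e_{12} - \frac{4711}{1080} e_{13} - \frac{49}{4} e_{14} - \frac{15161}{1080} e_{23} - \frac{36793}{2700} e_{24} + \frac{19}{12} e_{34} + \frac{53953}{1080} e_{123} + \frac{10753}{540} e_{124} - \frac{1}{3} e_{134} + \frac{65}{12} e_{234} + \frac{404}{9} e_{1234}
Answer: \frac{6323}{144} - \frac{32}{5} e_{1} - \frac{3383}{720} e_{2} - \frac{4781}{216} e_{3} - \frac{1981}{36} e_{4} - \frac{152}{15} e_{12} - \frac{4711}{1080} e_{13} - \frac{49}{4} e_{14} - \frac{15161}{1080} e_{23} - \frac{36793}{2700} e_{24} + \frac{19}{12} e_{34} + \frac{53953}{1080} e_{123} + \frac{10753}{540} e_{124} - \frac{1}{3} e_{134} + \frac{65}{12} e_{234} + \frac{404}{9} e_{1234}


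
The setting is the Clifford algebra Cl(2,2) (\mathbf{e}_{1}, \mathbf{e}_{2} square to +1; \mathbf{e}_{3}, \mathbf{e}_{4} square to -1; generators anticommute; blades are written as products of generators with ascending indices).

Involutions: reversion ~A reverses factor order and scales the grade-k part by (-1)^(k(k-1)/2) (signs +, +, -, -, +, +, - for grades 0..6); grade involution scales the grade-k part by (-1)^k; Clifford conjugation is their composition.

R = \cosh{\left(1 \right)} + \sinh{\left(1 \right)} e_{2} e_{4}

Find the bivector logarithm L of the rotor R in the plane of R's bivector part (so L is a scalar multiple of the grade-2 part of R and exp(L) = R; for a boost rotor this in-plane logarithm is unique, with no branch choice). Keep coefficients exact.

The scalar part of R is \cosh{\left(1 \right)}, which fixes the rapidity magnitude through cosh (cosh is even, so it cannot fix the sign — the bivector part carries that); dividing the bivector part by sinh of the rapidity gives the plane, and L = rapidity * plane, where the joint sign ambiguity of (rapidity, plane) cancels in the product.
Concretely: cosh(rapidity) = \cosh{\left(1 \right)} gives rapidity = ±1, and since rapidity/sinh(rapidity) is even the sign is immaterial: L = (rapidity/sinh(rapidity)) * <R>_2 = (\frac{1}{\sinh{\left(1 \right)}}) * <R>_2.
Answer: e_{2} e_{4}


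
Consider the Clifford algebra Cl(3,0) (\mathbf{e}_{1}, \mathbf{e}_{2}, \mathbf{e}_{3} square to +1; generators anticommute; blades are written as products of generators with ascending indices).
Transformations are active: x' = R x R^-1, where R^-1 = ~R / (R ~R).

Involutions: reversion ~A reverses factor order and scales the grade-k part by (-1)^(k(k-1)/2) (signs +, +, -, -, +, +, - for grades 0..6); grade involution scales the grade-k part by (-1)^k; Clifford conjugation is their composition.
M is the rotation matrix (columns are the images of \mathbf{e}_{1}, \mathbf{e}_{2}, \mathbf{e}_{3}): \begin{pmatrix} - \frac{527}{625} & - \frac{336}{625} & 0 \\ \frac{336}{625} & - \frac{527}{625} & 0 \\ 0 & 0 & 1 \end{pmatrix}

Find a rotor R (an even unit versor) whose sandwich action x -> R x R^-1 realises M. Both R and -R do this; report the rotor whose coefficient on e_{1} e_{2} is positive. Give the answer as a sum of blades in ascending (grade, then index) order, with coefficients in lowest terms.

Method: write R = a + b12*e_{1} e_{2} + b13*e_{1} e_{3} + b23*e_{2} e_{3} with a^2 + b12^2 + b13^2 + b23^2 = 1 (so R^-1 = ~R). Expanding the columns R e_j ~R gives tr M = 4a^2 - 1 and, from the antisymmetric part, M21 - M12 = -4a*b12, M13 - M31 = 4a*b13, M32 - M23 = -4a*b23.
Here tr M = -\frac{429}{625}, so a^2 = (1 + tr M)/4 = \frac{49}{625} and a = ±\frac{7}{25}. Taking a = \frac{7}{25}: M21 - M12 = \frac{672}{625}, M13 - M31 = 0, M32 - M23 = 0, giving b12 = -\frac{24}{25}, b13 = 0, b23 = 0, i.e. R = \frac{7}{25} - \frac{24}{25} e_{1} e_{2}.
Its e_{1} e_{2} coefficient is negative, so report the other preimage -R.
Answer: -\frac{7}{25} + \frac{24}{25} e_{1} e_{2}. Recall the cover is two-to-one: with M of trace -\frac{429}{625}, both preimages act alike, and the stated e_{1} e_{2} sign chooses the sheet.


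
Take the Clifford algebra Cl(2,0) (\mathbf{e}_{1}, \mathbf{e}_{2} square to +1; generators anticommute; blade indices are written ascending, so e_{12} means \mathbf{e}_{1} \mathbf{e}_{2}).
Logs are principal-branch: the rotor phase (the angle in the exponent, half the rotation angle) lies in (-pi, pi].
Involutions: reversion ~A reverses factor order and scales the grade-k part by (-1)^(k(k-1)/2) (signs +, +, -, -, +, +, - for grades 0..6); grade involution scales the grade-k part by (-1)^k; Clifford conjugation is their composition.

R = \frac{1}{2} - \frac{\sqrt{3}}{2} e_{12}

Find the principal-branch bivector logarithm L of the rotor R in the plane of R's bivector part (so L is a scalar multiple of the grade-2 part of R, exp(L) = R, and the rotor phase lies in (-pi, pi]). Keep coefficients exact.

The scalar part of R is \frac{1}{2}, and that scalar determines the rotor phase on the principal branch; recovering the unit plane as bivector-part over sine of the phase gives L = phase * plane.
Concretely: cos(phase) = \frac{1}{2} gives phase = ±\frac{\pi}{3}, and since phase/sin(phase) is even the sign is immaterial: L = (phase/sin(phase)) * <R>_2 = (\frac{2 \sqrt{3} \pi}{9}) * <R>_2.
Answer: - \frac{\pi}{3} e_{12}


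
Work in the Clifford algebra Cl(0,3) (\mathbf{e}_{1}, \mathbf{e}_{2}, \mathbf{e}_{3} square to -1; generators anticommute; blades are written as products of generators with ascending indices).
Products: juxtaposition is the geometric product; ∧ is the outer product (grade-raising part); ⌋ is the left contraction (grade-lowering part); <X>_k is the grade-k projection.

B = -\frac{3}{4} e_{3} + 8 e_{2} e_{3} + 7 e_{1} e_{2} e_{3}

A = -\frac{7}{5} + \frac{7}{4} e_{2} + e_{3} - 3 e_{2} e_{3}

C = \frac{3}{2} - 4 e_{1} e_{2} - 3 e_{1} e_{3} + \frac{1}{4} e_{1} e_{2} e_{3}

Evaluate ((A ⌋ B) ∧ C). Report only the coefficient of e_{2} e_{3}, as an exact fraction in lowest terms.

step 1: \frac{99}{4} + 21 e_{1} + 8 e_{2} - \frac{259}{20} e_{3} - 7 e_{1} e_{2} + \frac{49}{4} e_{1} e_{3} - \frac{56}{5} e_{2} e_{3} - \frac{49}{5} e_{1} e_{2} e_{3}
step 2: \frac{297}{8} + \frac{63}{2} e_{1} + 12 e_{2} - \frac{777}{40} e_{3} - \frac{219}{2} e_{1} e_{2} - \frac{447}{8} e_{1} e_{3} - \frac{84}{5} e_{2} e_{3} + \frac{5383}{80} e_{1} e_{2} e_{3}
Answer: -\frac{84}{5}


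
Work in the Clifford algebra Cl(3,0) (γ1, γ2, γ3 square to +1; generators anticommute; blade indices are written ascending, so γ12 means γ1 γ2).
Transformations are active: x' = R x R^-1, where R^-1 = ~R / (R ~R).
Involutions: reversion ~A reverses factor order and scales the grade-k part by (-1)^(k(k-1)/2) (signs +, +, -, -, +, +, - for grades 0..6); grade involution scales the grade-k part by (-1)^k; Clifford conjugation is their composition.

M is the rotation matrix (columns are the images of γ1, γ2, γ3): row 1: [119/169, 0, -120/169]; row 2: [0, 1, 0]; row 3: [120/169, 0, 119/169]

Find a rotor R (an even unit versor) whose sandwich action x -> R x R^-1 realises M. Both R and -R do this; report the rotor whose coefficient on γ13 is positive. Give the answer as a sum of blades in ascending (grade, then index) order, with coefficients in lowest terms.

Method: write R = a + b12*γ12 + b13*γ13 + b23*γ23 with a^2 + b12^2 + b13^2 + b23^2 = 1 (so R^-1 = ~R). Expanding the columns R e_j ~R gives tr M = 4a^2 - 1 and, from the antisymmetric part, M21 - M12 = -4a*b12, M13 - M31 = 4a*b13, M32 - M23 = -4a*b23.
Here tr M = 407/169, so a^2 = (1 + tr M)/4 = 144/169 and a = ±12/13. Taking a = 12/13: M21 - M12 = 0, M13 - M31 = -240/169, M32 - M23 = 0, giving b12 = 0, b13 = -5/13, b23 = 0, i.e. R = 12/13 - 5/13*γ13.
Its γ13 coefficient is negative, so report the other preimage -R.
Answer: -12/13 + 5/13*γ13. Key observation: the double cover Spin(3) -> SO(3) sends R and -R to the same matrix (trace 407/169 here), so the stated sign of the γ13 coefficient is what selects one sheet.


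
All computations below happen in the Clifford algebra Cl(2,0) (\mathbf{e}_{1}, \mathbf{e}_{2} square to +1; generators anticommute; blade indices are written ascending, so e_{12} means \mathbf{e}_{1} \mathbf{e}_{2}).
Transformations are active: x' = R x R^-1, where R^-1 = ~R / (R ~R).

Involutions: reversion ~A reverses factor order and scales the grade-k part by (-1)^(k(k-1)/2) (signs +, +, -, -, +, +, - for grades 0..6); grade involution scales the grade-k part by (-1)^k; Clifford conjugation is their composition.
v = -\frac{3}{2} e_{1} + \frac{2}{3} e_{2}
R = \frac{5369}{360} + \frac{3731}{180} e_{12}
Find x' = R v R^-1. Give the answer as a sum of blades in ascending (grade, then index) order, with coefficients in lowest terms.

~R = \frac{5369}{360} - \frac{3731}{180} e_{12}, and R ~R = \frac{16901521}{25920}, so R^-1 = ~R / (\frac{16901521}{25920}).
R v = -\frac{18473}{2160} e_{1} + \frac{44317}{1080} e_{2}
Answer: \frac{67891}{61230} e_{1} + \frac{12352}{10205} e_{2}


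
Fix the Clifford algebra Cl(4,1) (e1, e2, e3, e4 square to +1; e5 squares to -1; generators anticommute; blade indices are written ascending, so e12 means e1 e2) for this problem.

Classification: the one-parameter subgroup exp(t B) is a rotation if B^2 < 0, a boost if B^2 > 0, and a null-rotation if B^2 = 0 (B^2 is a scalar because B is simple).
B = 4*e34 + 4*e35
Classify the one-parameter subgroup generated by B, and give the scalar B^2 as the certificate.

B^2 term by term: the squares give (4)^2*(e34)^2 + (4)^2*(e35)^2 = 16*(-1) + 16*(+1) = 0 (each basis 2-blade squares to minus the product of its generators' squares); cross terms between blades sharing an index anticommute and cancel. So B^2 = 0.
Answer: null-rotation, certificate B^2 = 0. One invariant decides it: the square 0 survives every conjugation, and its sign is exactly the classification.


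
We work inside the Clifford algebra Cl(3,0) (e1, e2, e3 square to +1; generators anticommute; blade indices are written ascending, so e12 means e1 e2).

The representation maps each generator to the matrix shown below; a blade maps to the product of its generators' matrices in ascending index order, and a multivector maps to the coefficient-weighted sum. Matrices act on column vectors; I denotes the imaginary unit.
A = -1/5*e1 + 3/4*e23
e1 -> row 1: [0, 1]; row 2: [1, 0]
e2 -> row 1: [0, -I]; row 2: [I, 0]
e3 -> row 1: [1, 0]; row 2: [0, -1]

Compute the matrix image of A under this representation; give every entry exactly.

Bivector images (products of the table entries): rho(e23) = rho(e2)rho(e3) = row 1: [0, I]; row 2: [I, 0].
M = (-1/5)*rho(e1) + (3/4)*rho(e23), summed entrywise:
Answer: row 1: [0, -1/5 + 3*I/4]; row 2: [-1/5 + 3*I/4, 0]


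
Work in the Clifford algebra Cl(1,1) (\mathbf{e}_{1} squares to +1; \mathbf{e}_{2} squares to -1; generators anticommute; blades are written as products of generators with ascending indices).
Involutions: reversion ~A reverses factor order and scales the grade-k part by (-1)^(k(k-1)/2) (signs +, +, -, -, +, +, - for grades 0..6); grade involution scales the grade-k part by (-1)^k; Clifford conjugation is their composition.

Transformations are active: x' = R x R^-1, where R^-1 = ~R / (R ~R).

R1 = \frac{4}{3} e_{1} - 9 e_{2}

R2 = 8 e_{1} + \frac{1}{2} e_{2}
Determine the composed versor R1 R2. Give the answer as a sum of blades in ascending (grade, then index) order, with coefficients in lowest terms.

Distribute over the terms of R1 (each basis-blade product reordered to ascending indices, repeated generators contracted through their squares):
(\frac{4}{3} e_{1}) R2 = \frac{32}{3} + \frac{2}{3} e_{1} e_{2}
(-9 e_{2}) R2 = \frac{9}{2} + 72 e_{1} e_{2}
Summing the partial products and collecting blades:
Answer: \frac{91}{6} + \frac{218}{3} e_{1} e_{2}


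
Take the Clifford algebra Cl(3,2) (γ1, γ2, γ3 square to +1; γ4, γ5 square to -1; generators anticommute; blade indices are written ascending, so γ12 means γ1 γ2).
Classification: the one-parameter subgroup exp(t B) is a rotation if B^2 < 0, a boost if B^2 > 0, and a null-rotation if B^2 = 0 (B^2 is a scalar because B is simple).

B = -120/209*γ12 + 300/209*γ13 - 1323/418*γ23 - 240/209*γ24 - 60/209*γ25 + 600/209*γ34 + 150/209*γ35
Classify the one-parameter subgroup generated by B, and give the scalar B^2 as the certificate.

B^2 term by term: the squares give (-120/209)^2*(γ12)^2 + (300/209)^2*(γ13)^2 + (-1323/418)^2*(γ23)^2 + (-240/209)^2*(γ24)^2 + (-60/209)^2*(γ25)^2 + (600/209)^2*(γ34)^2 + (150/209)^2*(γ35)^2 = 14400/43681*(-1) + 90000/43681*(-1) + 1750329/174724*(-1) + 57600/43681*(+1) + 3600/43681*(+1) + 360000/43681*(+1) + 22500/43681*(+1) = -9/4 (each basis 2-blade squares to minus the product of its generators' squares); cross terms between blades sharing an index anticommute and cancel; the commuting (index-disjoint) pairs give grade-4 terms 2*c*c'*(blade product), which cancel blade by blade — γ1234: -144000/43681 + 144000/43681 = 0; γ1235: -36000/43681 + 36000/43681 = 0; γ2345: 72000/43681 - 72000/43681 = 0 — confirming B is simple. So B^2 = -9/4.
Answer: rotation, certificate B^2 = -9/4. Note: conjugating B changes its blade decomposition but never the scalar B^2 = -9/4, whose sign settles the classification.


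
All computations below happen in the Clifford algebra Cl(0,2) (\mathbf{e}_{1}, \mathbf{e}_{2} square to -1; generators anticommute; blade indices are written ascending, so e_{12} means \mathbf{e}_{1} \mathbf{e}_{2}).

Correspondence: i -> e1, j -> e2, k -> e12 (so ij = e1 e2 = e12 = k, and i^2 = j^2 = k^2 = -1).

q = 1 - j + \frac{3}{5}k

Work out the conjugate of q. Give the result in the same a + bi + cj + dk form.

In blades: q = 1 - e_{2} + \frac{3}{5} e_{12}.
Conjugation here is Clifford conjugation: the scalar is fixed and the grade-1 and grade-2 blades all flip sign, giving 1 + e_{2} - \frac{3}{5} e_{12}; translating back:
Answer: 1 + j - \frac{3}{5}k


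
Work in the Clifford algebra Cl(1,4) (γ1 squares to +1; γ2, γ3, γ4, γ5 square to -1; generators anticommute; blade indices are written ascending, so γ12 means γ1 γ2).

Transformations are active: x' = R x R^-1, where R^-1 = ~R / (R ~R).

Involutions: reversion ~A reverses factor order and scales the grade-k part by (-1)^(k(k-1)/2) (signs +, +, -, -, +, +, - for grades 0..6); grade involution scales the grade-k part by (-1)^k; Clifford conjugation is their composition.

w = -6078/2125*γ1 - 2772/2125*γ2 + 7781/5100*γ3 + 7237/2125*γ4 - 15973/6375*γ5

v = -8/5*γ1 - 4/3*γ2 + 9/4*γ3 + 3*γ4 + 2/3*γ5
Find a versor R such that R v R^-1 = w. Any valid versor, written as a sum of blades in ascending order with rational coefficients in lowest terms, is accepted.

Why this works: both vectors square to -49409/3600, so q(v) = q(w) and R = v + w = -9478/2125*γ1 - 16816/6375*γ2 + 4814/1275*γ3 + 13612/2125*γ4 - 11723/6375*γ5 carries v to w — its own direction survives, the complement (v - w)/2 flips.
Answer: -9478/2125*γ1 - 16816/6375*γ2 + 4814/1275*γ3 + 13612/2125*γ4 - 11723/6375*γ5


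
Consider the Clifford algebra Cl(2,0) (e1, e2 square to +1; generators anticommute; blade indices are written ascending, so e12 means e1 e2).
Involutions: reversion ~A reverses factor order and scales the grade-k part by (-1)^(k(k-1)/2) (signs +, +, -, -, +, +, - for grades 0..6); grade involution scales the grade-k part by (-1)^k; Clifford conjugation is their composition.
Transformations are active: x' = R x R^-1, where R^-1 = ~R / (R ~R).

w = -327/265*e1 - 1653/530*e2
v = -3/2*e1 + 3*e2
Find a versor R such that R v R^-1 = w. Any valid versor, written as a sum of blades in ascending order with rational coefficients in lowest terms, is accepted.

Construction: equal norms (both 45/4) license R = v + w = -1449/530*e1 - 63/530*e2 — nothing changes along that direction, while (v - w)/2 changes sign, so v maps onto w.
Answer: -1449/530*e1 - 63/530*e2


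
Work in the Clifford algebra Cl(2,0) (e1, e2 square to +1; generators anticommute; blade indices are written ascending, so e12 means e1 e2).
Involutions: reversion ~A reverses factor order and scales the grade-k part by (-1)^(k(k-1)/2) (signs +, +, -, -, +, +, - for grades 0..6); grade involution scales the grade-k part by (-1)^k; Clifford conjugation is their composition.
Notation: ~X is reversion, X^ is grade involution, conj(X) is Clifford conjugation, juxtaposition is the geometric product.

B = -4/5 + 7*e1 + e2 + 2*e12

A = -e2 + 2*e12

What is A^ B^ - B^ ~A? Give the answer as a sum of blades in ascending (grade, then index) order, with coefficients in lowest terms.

first term: -5 - 4*e1 + 66/5*e2 + 27/5*e12
second term: 5 - 4*e1 + 74/5*e2 + 43/5*e12
Answer: -10 - 8/5*e2 - 16/5*e12


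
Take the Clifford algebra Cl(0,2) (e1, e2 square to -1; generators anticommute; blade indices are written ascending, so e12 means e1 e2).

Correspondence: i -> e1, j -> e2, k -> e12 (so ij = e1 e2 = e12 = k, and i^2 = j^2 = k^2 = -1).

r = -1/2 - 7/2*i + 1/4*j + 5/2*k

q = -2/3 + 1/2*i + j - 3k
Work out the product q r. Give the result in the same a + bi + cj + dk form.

In blades: q = -2/3 + 1/2*e1 + e2 - 3*e12, r = -1/2 - 7/2*e1 + 1/4*e2 + 5/2*e12.
Distribute q over r term by term (generator squares from the signature, products reordered to ascending indices): (-2/3)*r = 1/3 + 7/3*e1 - 1/6*e2 - 5/3*e12; (1/2*e1)*r = 7/4 - 1/4*e1 - 5/4*e2 + 1/8*e12; (e2)*r = -1/4 + 5/2*e1 - 1/2*e2 + 7/2*e12; (-3*e12)*r = 15/2 + 3/4*e1 + 21/2*e2 + 3/2*e12.
Sum: 28/3 + 16/3*e1 + 103/12*e2 + 83/24*e12; translating back through the correspondence:
Answer: 28/3 + 16/3*i + 103/12*j + 83/24*k


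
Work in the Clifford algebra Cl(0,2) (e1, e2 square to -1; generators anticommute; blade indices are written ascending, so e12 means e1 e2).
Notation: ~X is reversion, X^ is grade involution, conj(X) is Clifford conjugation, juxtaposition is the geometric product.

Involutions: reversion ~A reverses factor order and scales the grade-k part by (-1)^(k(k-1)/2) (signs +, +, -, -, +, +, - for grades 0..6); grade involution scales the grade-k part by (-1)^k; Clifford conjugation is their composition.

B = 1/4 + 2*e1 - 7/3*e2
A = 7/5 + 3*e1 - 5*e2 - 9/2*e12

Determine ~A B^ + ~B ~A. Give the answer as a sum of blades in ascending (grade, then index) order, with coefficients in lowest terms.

first term: 1081/60 - 251/20*e1 - 419/60*e2 - 15/8*e12
second term: -1039/60 - 139/20*e1 - 811/60*e2 - 15/8*e12
Answer: 7/10 - 39/2*e1 - 41/2*e2 - 15/4*e12


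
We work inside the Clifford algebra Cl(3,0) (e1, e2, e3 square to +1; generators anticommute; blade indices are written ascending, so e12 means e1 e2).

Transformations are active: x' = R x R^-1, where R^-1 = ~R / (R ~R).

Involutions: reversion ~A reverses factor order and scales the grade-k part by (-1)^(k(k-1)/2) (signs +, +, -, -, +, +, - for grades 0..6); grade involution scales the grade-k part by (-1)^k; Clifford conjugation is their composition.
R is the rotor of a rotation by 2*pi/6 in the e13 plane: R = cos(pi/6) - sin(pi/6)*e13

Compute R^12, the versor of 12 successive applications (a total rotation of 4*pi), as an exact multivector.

The rotor phase is half the rotation angle and phases add under composition, so 12 steps in the e13 plane accumulate phase 12*(pi/6) = 2*pi: R^12 = cos(2*pi) - sin(2*pi)*e13.
cos(2*pi) = 1 and sin(2*pi) = 0, so R^12 = 1. The total rotation 4*pi is 2 full turns, so every vector returns to itself, yet the rotor is +1, back on the identity sheet (an even number of 2*pi turns).
Answer: 1


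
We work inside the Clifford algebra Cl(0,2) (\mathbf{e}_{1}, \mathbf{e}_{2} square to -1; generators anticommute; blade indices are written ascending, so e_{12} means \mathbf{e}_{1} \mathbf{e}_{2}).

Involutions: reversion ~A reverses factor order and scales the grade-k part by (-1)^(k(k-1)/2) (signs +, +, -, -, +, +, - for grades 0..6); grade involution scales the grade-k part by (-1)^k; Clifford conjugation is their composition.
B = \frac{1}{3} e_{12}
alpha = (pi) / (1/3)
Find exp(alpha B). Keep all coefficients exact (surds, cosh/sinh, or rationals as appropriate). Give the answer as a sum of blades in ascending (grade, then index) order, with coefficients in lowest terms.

B^2 = (\frac{1}{3})^2*(e_{12})^2 = \frac{1}{9}*(-1) = -\frac{1}{9} (a basis 2-blade squares to minus the product of its generators' squares).
B^2 = -\frac{1}{9} — since the square is negative, the closed form is circular: l = \frac{1}{3}, alpha*l = \pi, so exp(alpha B) = cos(\pi) + (sin(\pi)/(\frac{1}{3}))*B = -1 + (0)*B.
Answer: -1


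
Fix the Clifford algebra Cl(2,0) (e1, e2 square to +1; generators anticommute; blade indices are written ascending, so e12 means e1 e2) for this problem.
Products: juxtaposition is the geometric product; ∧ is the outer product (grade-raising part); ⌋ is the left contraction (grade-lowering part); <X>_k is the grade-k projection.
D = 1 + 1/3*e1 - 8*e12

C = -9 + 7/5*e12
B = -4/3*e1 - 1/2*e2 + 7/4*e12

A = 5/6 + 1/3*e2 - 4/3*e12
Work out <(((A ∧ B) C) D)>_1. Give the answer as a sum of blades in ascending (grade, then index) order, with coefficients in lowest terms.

step 1: -10/9*e1 - 5/12*e2 + 137/72*e12
step 2: -959/360 + 127/12*e1 + 79/36*e2 - 137/8*e12
step 3: -49009/360 + 29431/1080*e1 - 5527/72*e2 + 3731/1080*e12
step 4: 29431/1080*e1 - 5527/72*e2
Answer: 29431/1080*e1 - 5527/72*e2


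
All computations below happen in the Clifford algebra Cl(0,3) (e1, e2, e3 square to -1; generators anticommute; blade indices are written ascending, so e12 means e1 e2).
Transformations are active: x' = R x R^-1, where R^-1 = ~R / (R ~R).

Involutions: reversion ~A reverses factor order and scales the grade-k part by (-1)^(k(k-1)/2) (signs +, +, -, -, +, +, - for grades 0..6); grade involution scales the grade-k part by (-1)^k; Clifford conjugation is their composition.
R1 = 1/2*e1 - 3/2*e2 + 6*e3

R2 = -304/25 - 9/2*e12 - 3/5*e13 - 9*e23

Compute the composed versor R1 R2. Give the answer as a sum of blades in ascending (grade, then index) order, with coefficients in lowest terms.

Distribute over the terms of R1 (each basis-blade product reordered to ascending indices, repeated generators contracted through their squares):
(1/2*e1) R2 = -152/25*e1 + 9/4*e2 + 3/10*e3 - 9/2*e123
(-3/2*e2) R2 = 27/4*e1 + 456/25*e2 - 27/2*e3 - 9/10*e123
(6*e3) R2 = -18/5*e1 - 54*e2 - 1824/25*e3 - 27*e123
Summing the partial products and collecting blades:
Answer: -293/100*e1 - 3351/100*e2 - 2154/25*e3 - 162/5*e123


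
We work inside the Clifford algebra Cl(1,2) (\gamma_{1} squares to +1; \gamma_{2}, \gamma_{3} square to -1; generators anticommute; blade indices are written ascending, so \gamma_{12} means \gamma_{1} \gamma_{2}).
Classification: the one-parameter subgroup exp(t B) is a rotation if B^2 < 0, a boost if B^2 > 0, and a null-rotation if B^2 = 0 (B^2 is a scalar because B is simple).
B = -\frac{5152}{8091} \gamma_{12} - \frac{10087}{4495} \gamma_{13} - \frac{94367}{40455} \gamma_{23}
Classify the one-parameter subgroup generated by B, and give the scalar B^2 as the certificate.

B^2 term by term: the squares give (-\frac{5152}{8091})^2*(\gamma_{12})^2 + (-\frac{10087}{4495})^2*(\gamma_{13})^2 + (-\frac{94367}{40455})^2*(\gamma_{23})^2 = \frac{26543104}{65464281}*(+1) + \frac{101747569}{20205025}*(+1) + \frac{8905130689}{1636607025}*(-1) = 0 (each basis 2-blade squares to minus the product of its generators' squares); cross terms between blades sharing an index anticommute and cancel. So B^2 = 0.
Answer: null-rotation, certificate B^2 = 0. The class reads off the invariant scalar 0 directly.


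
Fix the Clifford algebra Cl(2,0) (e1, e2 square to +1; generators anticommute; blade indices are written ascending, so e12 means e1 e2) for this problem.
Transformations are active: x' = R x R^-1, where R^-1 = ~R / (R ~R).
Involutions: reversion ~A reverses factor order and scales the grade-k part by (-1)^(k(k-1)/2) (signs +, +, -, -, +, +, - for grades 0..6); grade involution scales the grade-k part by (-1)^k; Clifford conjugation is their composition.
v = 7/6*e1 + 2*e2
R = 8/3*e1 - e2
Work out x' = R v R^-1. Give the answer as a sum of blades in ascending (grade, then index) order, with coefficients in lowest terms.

~R = 8/3*e1 - e2, and R ~R = 73/9, so R^-1 = ~R / (73/9).
R v = 10/9 + 13/2*e12
Answer: -191/438*e1 - 166/73*e2


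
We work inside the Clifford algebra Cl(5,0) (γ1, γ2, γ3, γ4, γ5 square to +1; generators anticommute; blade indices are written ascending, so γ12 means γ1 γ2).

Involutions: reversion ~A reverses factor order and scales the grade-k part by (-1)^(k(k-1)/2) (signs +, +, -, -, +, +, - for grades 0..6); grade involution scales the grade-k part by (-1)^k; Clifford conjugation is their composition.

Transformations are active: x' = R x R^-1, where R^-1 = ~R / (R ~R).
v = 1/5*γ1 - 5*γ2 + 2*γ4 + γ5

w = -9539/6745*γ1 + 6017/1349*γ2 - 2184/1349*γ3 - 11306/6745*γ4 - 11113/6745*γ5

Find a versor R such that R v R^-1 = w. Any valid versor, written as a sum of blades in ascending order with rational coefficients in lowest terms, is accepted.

Why this works: both vectors square to 751/25, so q(v) = q(w) and R = v + w = -1638/1349*γ1 - 728/1349*γ2 - 2184/1349*γ3 + 2184/6745*γ4 - 4368/6745*γ5 carries v to w — its own direction survives, the complement (v - w)/2 flips.
Answer: -1638/1349*γ1 - 728/1349*γ2 - 2184/1349*γ3 + 2184/6745*γ4 - 4368/6745*γ5


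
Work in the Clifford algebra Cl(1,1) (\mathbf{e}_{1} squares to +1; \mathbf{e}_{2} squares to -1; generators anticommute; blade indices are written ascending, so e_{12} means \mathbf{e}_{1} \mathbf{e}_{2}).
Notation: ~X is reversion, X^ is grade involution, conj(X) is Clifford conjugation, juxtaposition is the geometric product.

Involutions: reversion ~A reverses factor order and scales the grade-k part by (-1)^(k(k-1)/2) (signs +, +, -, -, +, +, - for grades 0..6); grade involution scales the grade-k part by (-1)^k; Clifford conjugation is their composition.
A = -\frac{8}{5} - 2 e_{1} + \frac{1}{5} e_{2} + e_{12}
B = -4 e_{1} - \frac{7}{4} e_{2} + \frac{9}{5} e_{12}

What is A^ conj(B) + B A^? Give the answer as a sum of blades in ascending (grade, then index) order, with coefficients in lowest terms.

first term: \frac{131}{20} - \frac{779}{100} e_{1} - \frac{52}{5} e_{2} + \frac{359}{50} e_{12}
second term: -\frac{131}{20} + \frac{501}{100} e_{1} - \frac{24}{5} e_{2} + \frac{71}{50} e_{12}
Answer: -\frac{139}{50} e_{1} - \frac{76}{5} e_{2} + \frac{43}{5} e_{12}


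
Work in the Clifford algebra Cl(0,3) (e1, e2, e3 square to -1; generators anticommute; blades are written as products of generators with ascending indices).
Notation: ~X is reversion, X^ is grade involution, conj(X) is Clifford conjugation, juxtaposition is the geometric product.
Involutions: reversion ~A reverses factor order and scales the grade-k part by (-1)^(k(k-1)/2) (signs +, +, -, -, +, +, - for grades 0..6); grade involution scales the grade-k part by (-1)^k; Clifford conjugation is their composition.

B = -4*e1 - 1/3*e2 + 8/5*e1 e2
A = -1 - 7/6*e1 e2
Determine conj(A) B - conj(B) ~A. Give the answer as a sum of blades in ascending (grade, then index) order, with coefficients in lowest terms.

first term: -28/15 + 79/18*e1 - 13/3*e2 - 8/5*e1 e2
second term: 28/15 - 65/18*e1 - 5*e2 + 8/5*e1 e2
Answer: -56/15 + 8*e1 + 2/3*e2 - 16/5*e1 e2


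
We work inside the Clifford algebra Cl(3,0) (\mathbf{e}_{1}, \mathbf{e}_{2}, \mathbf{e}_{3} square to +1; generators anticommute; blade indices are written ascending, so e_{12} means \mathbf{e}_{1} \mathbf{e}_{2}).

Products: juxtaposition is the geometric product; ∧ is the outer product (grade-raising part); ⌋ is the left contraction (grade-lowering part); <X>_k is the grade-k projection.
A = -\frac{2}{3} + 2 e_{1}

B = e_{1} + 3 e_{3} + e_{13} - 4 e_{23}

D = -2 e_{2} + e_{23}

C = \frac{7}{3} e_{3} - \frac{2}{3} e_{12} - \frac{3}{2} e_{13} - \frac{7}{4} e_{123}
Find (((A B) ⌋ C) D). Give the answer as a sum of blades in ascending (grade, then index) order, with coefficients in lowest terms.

step 1: 2 - \frac{2}{3} e_{1} + \frac{16}{3} e_{13} + \frac{8}{3} e_{23} - 8 e_{123}
step 2: -6 + \frac{14}{3} e_{1} - \frac{80}{9} e_{2} + \frac{17}{3} e_{3} - \frac{4}{3} e_{12} - 3 e_{13} + \frac{7}{6} e_{23} - \frac{7}{2} e_{123}
step 3: \frac{299}{18} + \frac{37}{6} e_{1} + \frac{19}{3} e_{2} - \frac{59}{9} e_{3} - \frac{19}{3} e_{12} - \frac{25}{3} e_{13} + \frac{16}{3} e_{23} - \frac{4}{3} e_{123}
Answer: \frac{299}{18} + \frac{37}{6} e_{1} + \frac{19}{3} e_{2} - \frac{59}{9} e_{3} - \frac{19}{3} e_{12} - \frac{25}{3} e_{13} + \frac{16}{3} e_{23} - \frac{4}{3} e_{123}


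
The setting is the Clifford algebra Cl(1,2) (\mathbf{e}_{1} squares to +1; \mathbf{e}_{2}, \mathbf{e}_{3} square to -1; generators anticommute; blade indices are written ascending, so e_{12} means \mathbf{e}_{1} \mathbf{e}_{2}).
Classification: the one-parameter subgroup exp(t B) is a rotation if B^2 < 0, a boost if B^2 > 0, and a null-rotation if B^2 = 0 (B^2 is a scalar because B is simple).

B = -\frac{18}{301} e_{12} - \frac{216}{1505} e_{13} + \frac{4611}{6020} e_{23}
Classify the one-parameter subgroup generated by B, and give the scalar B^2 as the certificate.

B^2 term by term: the squares give (-\frac{18}{301})^2*(e_{12})^2 + (-\frac{216}{1505})^2*(e_{13})^2 + (\frac{4611}{6020})^2*(e_{23})^2 = \frac{324}{90601}*(+1) + \frac{46656}{2265025}*(+1) + \frac{21261321}{36240400}*(-1) = -\frac{9}{16} (each basis 2-blade squares to minus the product of its generators' squares); cross terms between blades sharing an index anticommute and cancel. So B^2 = -\frac{9}{16}.
Answer: rotation, certificate B^2 = -\frac{9}{16}. No conjugation can change B^2 = -\frac{9}{16}; the sign gives the class.


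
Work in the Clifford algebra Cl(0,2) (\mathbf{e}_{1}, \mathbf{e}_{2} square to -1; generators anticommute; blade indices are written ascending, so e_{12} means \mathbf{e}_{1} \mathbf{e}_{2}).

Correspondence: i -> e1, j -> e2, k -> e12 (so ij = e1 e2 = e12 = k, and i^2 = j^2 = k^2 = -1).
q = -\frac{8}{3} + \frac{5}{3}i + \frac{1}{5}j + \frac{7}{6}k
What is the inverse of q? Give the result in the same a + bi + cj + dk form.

In blades: q = -\frac{8}{3} + \frac{5}{3} e_{1} + \frac{1}{5} e_{2} + \frac{7}{6} e_{12}.
With qbar = -\frac{8}{3} - \frac{5}{3} e_{1} - \frac{1}{5} e_{2} - \frac{7}{6} e_{12} (scalar fixed, mapped units negated), q qbar = \frac{1129}{100} (the sum of squared coefficients), so q^-1 = qbar / (\frac{1129}{100}) = -\frac{800}{3387} - \frac{500}{3387} e_{1} - \frac{20}{1129} e_{2} - \frac{350}{3387} e_{12}; translating back:
Answer: -\frac{800}{3387} - \frac{500}{3387}i - \frac{20}{1129}j - \frac{350}{3387}k


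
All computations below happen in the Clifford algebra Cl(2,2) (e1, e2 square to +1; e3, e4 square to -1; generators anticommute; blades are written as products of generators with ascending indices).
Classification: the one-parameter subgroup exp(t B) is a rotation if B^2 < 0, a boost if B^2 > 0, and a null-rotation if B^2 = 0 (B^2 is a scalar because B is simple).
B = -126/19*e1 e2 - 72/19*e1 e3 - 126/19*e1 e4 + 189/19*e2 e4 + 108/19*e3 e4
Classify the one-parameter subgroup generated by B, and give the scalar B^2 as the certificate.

B^2 term by term: the squares give (-126/19)^2*(e1 e2)^2 + (-72/19)^2*(e1 e3)^2 + (-126/19)^2*(e1 e4)^2 + (189/19)^2*(e2 e4)^2 + (108/19)^2*(e3 e4)^2 = 15876/361*(-1) + 5184/361*(+1) + 15876/361*(+1) + 35721/361*(+1) + 11664/361*(-1) = 81 (each basis 2-blade squares to minus the product of its generators' squares); cross terms between blades sharing an index anticommute and cancel; the commuting (index-disjoint) pairs give grade-4 terms 2*c*c'*(blade product), which cancel blade by blade — e1 e2 e3 e4: -27216/361 + 27216/361 = 0 — confirming B is simple. So B^2 = 81.
Answer: boost, certificate B^2 = 81. B^2 = 81 is basis-independent, so its sign is the whole story.


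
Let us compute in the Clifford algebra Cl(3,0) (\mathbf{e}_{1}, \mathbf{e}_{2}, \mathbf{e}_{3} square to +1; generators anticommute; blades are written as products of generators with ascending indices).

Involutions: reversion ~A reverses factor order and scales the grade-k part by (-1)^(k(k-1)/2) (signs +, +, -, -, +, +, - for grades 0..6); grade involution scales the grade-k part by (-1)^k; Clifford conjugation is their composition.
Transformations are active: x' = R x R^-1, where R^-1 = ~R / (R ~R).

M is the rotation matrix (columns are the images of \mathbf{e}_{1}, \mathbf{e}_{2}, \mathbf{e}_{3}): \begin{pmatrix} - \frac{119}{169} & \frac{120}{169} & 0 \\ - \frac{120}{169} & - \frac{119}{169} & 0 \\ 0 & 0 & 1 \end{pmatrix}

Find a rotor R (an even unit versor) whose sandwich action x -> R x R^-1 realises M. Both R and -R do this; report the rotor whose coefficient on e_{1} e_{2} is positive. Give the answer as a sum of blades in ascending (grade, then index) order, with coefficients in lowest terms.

Method: write R = a + b12*e_{1} e_{2} + b13*e_{1} e_{3} + b23*e_{2} e_{3} with a^2 + b12^2 + b13^2 + b23^2 = 1 (so R^-1 = ~R). Expanding the columns R e_j ~R gives tr M = 4a^2 - 1 and, from the antisymmetric part, M21 - M12 = -4a*b12, M13 - M31 = 4a*b13, M32 - M23 = -4a*b23.
Here tr M = -\frac{69}{169}, so a^2 = (1 + tr M)/4 = \frac{25}{169} and a = ±\frac{5}{13}. Taking a = \frac{5}{13}: M21 - M12 = -\frac{240}{169}, M13 - M31 = 0, M32 - M23 = 0, giving b12 = \frac{12}{13}, b13 = 0, b23 = 0, i.e. R = \frac{5}{13} + \frac{12}{13} e_{1} e_{2}.
Its e_{1} e_{2} coefficient is already positive.
Answer: \frac{5}{13} + \frac{12}{13} e_{1} e_{2}. Recall the cover is two-to-one: with M of trace -\frac{69}{169}, both preimages act alike, and the stated e_{1} e_{2} sign chooses the sheet.
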